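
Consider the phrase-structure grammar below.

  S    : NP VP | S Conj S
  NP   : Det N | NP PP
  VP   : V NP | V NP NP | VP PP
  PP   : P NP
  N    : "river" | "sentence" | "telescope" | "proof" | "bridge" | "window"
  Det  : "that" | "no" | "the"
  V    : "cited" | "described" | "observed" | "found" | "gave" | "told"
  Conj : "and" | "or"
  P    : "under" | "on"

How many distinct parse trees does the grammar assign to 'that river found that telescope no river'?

1

[S [NP [Det that] [N river]] [VP [V found] [NP [Det that] [N telescope]] [NP [Det no] [N river]]]]
No rule offers an alternative attachment or grouping for any span, so this is the only derivation.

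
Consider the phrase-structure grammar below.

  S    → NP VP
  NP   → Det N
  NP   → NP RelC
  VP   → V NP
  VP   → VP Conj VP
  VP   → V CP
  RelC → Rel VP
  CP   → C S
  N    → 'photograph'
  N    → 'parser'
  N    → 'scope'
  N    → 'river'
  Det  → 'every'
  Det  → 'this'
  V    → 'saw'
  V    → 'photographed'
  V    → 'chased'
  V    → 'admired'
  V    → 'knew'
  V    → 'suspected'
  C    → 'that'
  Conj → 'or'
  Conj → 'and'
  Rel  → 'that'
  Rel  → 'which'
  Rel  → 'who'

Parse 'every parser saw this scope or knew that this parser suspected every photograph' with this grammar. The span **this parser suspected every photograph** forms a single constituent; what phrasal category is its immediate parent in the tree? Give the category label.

S
  NP
    Det: every
    N: parser
  VP
    VP
      V: saw
      NP
        Det: this
        N: scope
    Conj: or
    VP
      V: knew
      CP
        C: that
        S
          NP
            Det: this
            N: parser
          VP
            V: suspected
            NP
              Det: every
              N: photograph
The span 'this parser suspected every photograph' is the S node built by S → NP VP.
Its mother is the CP built by CP → C S.

CP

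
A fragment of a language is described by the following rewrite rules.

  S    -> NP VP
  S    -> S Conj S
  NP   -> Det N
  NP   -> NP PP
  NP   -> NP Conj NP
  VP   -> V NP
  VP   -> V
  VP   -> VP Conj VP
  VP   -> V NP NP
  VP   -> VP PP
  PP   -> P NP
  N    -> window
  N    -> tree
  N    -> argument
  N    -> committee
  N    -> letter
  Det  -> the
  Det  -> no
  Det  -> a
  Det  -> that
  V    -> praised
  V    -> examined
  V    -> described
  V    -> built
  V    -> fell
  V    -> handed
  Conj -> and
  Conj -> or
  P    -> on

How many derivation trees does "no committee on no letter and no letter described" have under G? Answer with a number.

The two bracketings:
[S [NP [NP [Det no] [N committee]] [PP [P on] [NP [NP [Det no] [N letter]] [Conj and] [NP [Det no] [N letter]]]]] [VP [V described]]]
[S [NP [NP [NP [Det no] [N committee]] [PP [P on] [NP [Det no] [N letter]]]] [Conj and] [NP [Det no] [N letter]]] [VP [V described]]]
The trees differ in how a recursive rule is bracketed over the same span.

2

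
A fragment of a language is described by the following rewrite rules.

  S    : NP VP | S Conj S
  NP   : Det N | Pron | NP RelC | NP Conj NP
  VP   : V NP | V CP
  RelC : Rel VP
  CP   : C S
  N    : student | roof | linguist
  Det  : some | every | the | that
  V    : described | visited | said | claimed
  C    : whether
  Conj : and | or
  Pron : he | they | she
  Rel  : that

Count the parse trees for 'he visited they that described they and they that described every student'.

5

Two of the 5 distinct bracketings:
[S [NP [Pron he]] [VP [V visited] [NP [NP [Pron they]] [RelC [Rel that] [VP [V described] [NP [NP [NP [Pron they]] [Conj and] [NP [Pron they]]] [RelC [Rel that] [VP [V described] [NP [Det every] [N student]]]]]]]]]]
[S [NP [Pron he]] [VP [V visited] [NP [NP [Pron they]] [RelC [Rel that] [VP [V described] [NP [NP [Pron they]] [Conj and] [NP [NP [Pron they]] [RelC [Rel that] [VP [V described] [NP [Det every] [N student]]]]]]]]]]]
The trees differ in how a recursive rule is bracketed over the same span.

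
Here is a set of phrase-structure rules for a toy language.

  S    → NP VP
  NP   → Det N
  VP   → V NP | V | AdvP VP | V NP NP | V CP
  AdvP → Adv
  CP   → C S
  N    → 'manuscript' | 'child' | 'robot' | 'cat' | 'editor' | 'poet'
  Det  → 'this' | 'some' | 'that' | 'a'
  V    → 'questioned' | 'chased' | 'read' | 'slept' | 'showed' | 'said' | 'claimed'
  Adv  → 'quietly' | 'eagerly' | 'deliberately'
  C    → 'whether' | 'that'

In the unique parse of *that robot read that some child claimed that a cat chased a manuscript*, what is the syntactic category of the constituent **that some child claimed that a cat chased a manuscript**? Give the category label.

[S [NP [Det that] [N robot]] [VP [V read] [CP [C that] [S [NP [Det some] [N child]] [VP [V claimed] [CP [C that] [S [NP [Det a] [N cat]] [VP [V chased] [NP [Det a] [N manuscript]]]]]]]]]]
The span 'that some child claimed that a cat chased a manuscript' is the CP node built by CP → C S.

CP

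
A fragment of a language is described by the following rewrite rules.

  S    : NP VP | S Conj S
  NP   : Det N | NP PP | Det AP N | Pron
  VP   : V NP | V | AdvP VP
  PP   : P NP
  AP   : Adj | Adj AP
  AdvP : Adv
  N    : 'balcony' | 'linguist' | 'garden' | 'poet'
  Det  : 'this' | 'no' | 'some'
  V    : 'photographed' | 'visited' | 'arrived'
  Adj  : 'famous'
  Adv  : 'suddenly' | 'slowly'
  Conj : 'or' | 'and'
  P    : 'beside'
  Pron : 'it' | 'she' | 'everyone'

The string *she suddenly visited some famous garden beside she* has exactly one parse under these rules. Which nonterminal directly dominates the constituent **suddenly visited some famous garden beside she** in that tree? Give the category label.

S
  NP
    Pron: she
  VP
    AdvP
      Adv: suddenly
    VP
      V: visited
      NP
        NP
          Det: some
          AP
            Adj: famous
          N: garden
        PP
          P: beside
          NP
            Pron: she
The span 'suddenly visited some famous garden beside she' is the VP node built by VP → AdvP VP.
Its mother is the S built by S → NP VP.

S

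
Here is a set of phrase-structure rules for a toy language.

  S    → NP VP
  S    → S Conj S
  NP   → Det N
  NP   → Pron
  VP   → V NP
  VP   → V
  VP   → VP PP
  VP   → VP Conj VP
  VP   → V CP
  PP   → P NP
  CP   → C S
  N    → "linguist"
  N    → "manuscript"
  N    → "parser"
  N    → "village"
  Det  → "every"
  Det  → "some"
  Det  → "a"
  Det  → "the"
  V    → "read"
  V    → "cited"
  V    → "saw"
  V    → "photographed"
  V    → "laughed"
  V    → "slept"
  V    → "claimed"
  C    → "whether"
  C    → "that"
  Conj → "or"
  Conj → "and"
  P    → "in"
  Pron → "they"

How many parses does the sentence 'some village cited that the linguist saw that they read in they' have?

3

Two of the 3 distinct bracketings:
[S [NP [Det some] [N village]] [VP [VP [V cited] [CP [C that] [S [NP [Det the] [N linguist]] [VP [V saw] [CP [C that] [S [NP [Pron they]] [VP [V read]]]]]]]] [PP [P in] [NP [Pron they]]]]]
[S [NP [Det some] [N village]] [VP [V cited] [CP [C that] [S [NP [Det the] [N linguist]] [VP [VP [V saw] [CP [C that] [S [NP [Pron they]] [VP [V read]]]]] [PP [P in] [NP [Pron they]]]]]]]]
The trees differ in how a recursive rule is bracketed over the same span.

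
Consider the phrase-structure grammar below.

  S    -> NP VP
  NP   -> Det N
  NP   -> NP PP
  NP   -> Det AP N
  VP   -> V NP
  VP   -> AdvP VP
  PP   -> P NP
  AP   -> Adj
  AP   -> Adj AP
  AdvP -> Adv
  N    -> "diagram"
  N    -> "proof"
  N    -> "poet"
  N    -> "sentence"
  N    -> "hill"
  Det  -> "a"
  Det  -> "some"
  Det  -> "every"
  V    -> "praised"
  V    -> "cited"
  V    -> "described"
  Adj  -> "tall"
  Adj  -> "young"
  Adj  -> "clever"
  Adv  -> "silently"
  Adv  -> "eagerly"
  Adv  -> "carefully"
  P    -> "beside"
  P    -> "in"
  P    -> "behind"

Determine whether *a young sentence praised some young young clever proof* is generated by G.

Grammatical

S
  NP
    Det: a
    AP
      Adj: young
    N: sentence
  VP
    V: praised
    NP
      Det: some
      AP
        Adj: young
        AP
          Adj: young
          AP
            Adj: clever
      N: proof
The bracketing above is licensed at every node by one of the given productions, with S at the root.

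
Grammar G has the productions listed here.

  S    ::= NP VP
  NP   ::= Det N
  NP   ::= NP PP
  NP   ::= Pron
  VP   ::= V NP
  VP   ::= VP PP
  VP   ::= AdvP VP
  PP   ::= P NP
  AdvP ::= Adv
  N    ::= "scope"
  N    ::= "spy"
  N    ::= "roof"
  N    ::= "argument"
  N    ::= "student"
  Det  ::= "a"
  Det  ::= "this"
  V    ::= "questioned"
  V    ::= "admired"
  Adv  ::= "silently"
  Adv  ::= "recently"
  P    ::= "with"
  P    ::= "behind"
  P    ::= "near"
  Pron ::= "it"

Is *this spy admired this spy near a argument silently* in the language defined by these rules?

For S → NP VP, the only prefix that parses as NP is 'this spy', but the remainder 'admired this spy near a argument silently' is not a VP under these rules.

Ungrammatical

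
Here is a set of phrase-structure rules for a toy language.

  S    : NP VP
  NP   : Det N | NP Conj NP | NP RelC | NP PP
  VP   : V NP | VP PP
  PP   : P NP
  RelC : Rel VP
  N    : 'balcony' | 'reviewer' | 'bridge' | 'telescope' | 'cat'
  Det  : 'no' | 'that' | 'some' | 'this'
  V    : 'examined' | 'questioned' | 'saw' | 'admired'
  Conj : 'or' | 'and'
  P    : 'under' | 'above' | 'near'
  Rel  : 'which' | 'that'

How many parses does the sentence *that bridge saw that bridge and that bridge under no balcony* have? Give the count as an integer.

3

Two of the 3 distinct bracketings:
[S [NP [Det that] [N bridge]] [VP [V saw] [NP [NP [Det that] [N bridge]] [Conj and] [NP [NP [Det that] [N bridge]] [PP [P under] [NP [Det no] [N balcony]]]]]]]
[S [NP [Det that] [N bridge]] [VP [V saw] [NP [NP [NP [Det that] [N bridge]] [Conj and] [NP [Det that] [N bridge]]] [PP [P under] [NP [Det no] [N balcony]]]]]]
The trees differ in how a recursive rule is bracketed over the same span.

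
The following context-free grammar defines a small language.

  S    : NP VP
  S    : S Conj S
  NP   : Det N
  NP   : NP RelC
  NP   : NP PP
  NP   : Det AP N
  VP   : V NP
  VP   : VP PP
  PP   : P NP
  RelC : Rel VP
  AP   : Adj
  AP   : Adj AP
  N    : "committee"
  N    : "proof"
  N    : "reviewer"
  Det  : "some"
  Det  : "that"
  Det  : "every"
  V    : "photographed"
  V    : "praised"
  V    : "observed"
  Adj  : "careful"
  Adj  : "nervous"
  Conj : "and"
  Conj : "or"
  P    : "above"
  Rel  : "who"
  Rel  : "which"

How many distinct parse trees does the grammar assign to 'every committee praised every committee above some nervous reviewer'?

The two bracketings:
[S [NP [Det every] [N committee]] [VP [V praised] [NP [NP [Det every] [N committee]] [PP [P above] [NP [Det some] [AP [Adj nervous]] [N reviewer]]]]]]
[S [NP [Det every] [N committee]] [VP [VP [V praised] [NP [Det every] [N committee]]] [PP [P above] [NP [Det some] [AP [Adj nervous]] [N reviewer]]]]]
The difference turns on whether NP → NP PP is used at the relevant span, versus an alternative expansion of NP.

2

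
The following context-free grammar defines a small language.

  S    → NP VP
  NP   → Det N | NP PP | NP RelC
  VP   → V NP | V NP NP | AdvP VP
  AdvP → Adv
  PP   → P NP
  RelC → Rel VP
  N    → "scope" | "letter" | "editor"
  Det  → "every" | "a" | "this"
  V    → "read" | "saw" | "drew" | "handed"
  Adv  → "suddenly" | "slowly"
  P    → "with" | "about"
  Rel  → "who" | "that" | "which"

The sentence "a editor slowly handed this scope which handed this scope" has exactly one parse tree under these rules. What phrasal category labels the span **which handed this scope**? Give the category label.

[S [NP [Det a] [N editor]] [VP [AdvP [Adv slowly]] [VP [V handed] [NP [NP [Det this] [N scope]] [RelC [Rel which] [VP [V handed] [NP [Det this] [N scope]]]]]]]]
The span 'which handed this scope' is the RelC node built by RelC → Rel VP.

RelC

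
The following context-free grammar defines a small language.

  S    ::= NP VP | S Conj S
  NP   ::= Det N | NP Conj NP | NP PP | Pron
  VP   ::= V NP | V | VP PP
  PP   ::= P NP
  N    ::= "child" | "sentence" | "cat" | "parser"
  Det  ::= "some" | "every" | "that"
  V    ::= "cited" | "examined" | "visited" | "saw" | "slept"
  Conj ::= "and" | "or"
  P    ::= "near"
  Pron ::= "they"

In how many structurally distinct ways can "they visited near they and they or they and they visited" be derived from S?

Two of the 5 distinct bracketings:
[S [S [NP [Pron they]] [VP [VP [V visited]] [PP [P near] [NP [Pron they]]]]] [Conj and] [S [NP [NP [Pron they]] [Conj or] [NP [NP [Pron they]] [Conj and] [NP [Pron they]]]] [VP [V visited]]]]
[S [S [NP [Pron they]] [VP [VP [V visited]] [PP [P near] [NP [Pron they]]]]] [Conj and] [S [NP [NP [NP [Pron they]] [Conj or] [NP [Pron they]]] [Conj and] [NP [Pron they]]] [VP [V visited]]]]
The trees differ in how a recursive rule is bracketed over the same span.

5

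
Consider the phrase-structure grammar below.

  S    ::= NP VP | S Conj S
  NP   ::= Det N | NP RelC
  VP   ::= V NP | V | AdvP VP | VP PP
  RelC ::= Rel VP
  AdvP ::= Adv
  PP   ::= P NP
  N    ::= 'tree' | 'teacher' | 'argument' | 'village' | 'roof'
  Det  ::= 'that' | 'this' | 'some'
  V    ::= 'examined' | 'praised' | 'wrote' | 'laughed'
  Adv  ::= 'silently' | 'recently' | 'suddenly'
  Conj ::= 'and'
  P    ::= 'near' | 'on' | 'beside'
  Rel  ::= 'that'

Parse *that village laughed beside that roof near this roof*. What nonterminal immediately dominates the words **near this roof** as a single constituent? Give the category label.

S
  NP
    Det: that
    N: village
  VP
    VP
      VP
        V: laughed
      PP
        P: beside
        NP
          Det: that
          N: roof
    PP
      P: near
      NP
        Det: this
        N: roof
The span 'near this roof' is the PP node built by PP → P NP.

PP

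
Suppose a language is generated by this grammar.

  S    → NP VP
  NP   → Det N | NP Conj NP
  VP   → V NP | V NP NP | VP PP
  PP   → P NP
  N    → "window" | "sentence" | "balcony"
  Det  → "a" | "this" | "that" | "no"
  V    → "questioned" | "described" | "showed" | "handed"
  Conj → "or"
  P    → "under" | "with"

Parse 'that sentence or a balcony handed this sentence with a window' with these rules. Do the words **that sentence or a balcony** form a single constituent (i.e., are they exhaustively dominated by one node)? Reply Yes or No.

[S [NP [NP [Det that] [N sentence]] [Conj or] [NP [Det a] [N balcony]]] [VP [VP [V handed] [NP [Det this] [N sentence]]] [PP [P with] [NP [Det a] [N window]]]]]
The words 'that sentence or a balcony' are exhaustively dominated by a single NP node (built by NP → NP Conj NP), so they form a constituent.

Yes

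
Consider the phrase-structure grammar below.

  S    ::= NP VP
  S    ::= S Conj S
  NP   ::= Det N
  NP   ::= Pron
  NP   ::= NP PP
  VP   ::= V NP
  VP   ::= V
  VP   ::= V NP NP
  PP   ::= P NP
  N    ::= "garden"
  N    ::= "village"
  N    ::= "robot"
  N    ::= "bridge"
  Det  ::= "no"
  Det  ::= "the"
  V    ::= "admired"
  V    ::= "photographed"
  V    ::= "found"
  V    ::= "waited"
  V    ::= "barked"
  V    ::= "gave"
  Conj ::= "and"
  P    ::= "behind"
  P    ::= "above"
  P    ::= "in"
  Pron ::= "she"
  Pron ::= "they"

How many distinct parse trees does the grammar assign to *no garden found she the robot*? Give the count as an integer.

1

[S [NP [Det no] [N garden]] [VP [V found] [NP [Pron she]] [NP [Det the] [N robot]]]]
No rule offers an alternative attachment or grouping for any span, so this is the only derivation.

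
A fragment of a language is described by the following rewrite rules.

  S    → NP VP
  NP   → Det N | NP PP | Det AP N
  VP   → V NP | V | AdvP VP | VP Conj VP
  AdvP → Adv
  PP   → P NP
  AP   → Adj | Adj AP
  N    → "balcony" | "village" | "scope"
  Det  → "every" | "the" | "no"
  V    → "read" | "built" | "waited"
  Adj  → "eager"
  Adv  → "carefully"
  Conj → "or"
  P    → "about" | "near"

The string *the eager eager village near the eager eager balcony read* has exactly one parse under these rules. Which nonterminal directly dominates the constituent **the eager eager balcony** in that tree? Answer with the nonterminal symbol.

[S [NP [NP [Det the] [AP [Adj eager] [AP [Adj eager]]] [N village]] [PP [P near] [NP [Det the] [AP [Adj eager] [AP [Adj eager]]] [N balcony]]]] [VP [V read]]]
The span 'the eager eager balcony' is the NP node built by NP → Det AP N.
Its mother is the PP built by PP → P NP.

PP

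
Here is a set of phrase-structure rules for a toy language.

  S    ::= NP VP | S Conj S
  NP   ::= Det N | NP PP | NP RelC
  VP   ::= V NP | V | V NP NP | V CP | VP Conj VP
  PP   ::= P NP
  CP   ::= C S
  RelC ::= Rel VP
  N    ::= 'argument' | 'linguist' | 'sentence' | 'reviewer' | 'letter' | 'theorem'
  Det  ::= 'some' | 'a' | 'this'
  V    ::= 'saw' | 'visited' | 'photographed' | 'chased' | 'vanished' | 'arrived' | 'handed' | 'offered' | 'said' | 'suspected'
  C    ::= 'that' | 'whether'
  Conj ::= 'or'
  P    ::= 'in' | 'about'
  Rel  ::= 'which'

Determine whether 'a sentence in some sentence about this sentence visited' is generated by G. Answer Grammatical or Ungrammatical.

[S [NP [NP [Det a] [N sentence]] [PP [P in] [NP [NP [Det some] [N sentence]] [PP [P about] [NP [Det this] [N sentence]]]]]] [VP [V visited]]]
The bracketing above is licensed at every node by one of the given productions, with S at the root.

Grammatical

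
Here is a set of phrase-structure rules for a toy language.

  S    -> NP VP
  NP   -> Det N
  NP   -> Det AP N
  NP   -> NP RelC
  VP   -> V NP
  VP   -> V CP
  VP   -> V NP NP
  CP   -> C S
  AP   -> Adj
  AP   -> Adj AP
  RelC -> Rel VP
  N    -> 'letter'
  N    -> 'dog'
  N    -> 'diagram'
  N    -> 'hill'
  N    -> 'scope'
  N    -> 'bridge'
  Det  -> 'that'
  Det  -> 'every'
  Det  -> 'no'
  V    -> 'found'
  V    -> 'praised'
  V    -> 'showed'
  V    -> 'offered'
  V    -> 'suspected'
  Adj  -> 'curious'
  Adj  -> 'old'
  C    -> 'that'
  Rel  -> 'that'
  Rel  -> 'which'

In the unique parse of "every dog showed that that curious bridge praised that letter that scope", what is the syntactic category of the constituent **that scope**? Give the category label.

NP

S
  NP
    Det: every
    N: dog
  VP
    V: showed
    CP
      C: that
      S
        NP
          Det: that
          AP
            Adj: curious
          N: bridge
        VP
          V: praised
          NP
            Det: that
            N: letter
          NP
            Det: that
            N: scope
The span 'that scope' is the NP node built by NP → Det N.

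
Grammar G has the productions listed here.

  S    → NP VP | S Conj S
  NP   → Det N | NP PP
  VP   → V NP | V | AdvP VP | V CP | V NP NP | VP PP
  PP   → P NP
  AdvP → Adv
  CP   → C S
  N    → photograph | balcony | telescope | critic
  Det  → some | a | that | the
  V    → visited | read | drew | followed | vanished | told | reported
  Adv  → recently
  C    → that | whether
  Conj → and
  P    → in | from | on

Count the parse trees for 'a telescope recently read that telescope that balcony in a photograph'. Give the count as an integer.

Two of the 3 distinct bracketings:
[S [NP [Det a] [N telescope]] [VP [AdvP [Adv recently]] [VP [V read] [NP [Det that] [N telescope]] [NP [NP [Det that] [N balcony]] [PP [P in] [NP [Det a] [N photograph]]]]]]]
[S [NP [Det a] [N telescope]] [VP [AdvP [Adv recently]] [VP [VP [V read] [NP [Det that] [N telescope]] [NP [Det that] [N balcony]]] [PP [P in] [NP [Det a] [N photograph]]]]]]
The difference turns on whether NP → NP PP is used at the relevant span, versus an alternative expansion of NP.

3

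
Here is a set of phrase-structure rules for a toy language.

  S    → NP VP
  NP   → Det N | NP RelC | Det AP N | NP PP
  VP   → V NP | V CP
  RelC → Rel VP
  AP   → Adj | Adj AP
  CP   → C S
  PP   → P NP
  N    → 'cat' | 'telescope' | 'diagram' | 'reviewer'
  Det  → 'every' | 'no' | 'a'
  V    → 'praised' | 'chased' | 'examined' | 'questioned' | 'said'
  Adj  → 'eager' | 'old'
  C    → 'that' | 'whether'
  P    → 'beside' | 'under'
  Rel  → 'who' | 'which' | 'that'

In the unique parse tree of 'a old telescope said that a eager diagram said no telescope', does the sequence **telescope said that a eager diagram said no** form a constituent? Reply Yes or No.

No

[S [NP [Det a] [AP [Adj old]] [N telescope]] [VP [V said] [CP [C that] [S [NP [Det a] [AP [Adj eager]] [N diagram]] [VP [V said] [NP [Det no] [N telescope]]]]]]]
The smallest constituent containing 'telescope said that a eager diagram said no' is the S spanning 'a old telescope said that a eager diagram said no telescope'; no single node in the tree dominates exactly the given words.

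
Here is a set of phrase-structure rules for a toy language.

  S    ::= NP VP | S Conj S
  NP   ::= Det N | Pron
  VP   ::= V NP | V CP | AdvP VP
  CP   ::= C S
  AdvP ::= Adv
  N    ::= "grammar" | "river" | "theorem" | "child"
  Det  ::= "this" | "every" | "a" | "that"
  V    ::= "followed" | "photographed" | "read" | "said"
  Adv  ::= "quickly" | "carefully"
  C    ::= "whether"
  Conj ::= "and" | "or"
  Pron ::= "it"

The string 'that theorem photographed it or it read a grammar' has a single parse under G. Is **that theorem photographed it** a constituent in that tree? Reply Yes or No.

Yes

[S [S [NP [Det that] [N theorem]] [VP [V photographed] [NP [Pron it]]]] [Conj or] [S [NP [Pron it]] [VP [V read] [NP [Det a] [N grammar]]]]]
The words 'that theorem photographed it' are exhaustively dominated by a single S node (built by S → NP VP), so they form a constituent.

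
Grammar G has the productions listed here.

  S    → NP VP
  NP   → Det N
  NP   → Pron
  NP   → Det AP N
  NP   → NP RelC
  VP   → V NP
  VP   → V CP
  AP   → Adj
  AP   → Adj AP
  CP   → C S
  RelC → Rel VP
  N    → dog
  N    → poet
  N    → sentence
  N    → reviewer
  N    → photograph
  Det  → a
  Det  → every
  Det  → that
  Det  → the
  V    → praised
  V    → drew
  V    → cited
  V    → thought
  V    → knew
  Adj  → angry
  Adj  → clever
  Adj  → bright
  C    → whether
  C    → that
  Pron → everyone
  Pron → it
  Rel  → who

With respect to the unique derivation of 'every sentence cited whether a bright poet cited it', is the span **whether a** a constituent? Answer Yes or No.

[S [NP [Det every] [N sentence]] [VP [V cited] [CP [C whether] [S [NP [Det a] [AP [Adj bright]] [N poet]] [VP [V cited] [NP [Pron it]]]]]]]
The smallest constituent containing 'whether a' is the CP spanning 'whether a bright poet cited it'; no single node in the tree dominates exactly the given words.

No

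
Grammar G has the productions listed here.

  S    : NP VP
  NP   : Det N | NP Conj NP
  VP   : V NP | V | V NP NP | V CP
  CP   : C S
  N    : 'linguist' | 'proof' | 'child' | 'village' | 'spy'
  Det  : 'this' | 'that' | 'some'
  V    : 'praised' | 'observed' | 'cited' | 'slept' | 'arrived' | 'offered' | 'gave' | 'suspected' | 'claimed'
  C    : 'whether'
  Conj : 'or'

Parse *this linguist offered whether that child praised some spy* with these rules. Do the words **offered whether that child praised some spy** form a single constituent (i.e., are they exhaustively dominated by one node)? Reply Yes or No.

Yes

[S [NP [Det this] [N linguist]] [VP [V offered] [CP [C whether] [S [NP [Det that] [N child]] [VP [V praised] [NP [Det some] [N spy]]]]]]]
The words 'offered whether that child praised some spy' are exhaustively dominated by a single VP node (built by VP → V CP), so they form a constituent.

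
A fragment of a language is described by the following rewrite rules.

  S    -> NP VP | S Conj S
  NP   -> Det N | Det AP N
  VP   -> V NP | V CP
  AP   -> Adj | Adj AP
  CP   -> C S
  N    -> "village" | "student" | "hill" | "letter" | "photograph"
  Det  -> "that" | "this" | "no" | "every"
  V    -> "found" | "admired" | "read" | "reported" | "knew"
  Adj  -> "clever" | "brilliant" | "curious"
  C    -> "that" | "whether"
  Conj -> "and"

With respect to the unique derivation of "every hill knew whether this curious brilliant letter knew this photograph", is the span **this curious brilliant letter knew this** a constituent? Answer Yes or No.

[S [NP [Det every] [N hill]] [VP [V knew] [CP [C whether] [S [NP [Det this] [AP [Adj curious] [AP [Adj brilliant]]] [N letter]] [VP [V knew] [NP [Det this] [N photograph]]]]]]]
The smallest constituent containing 'this curious brilliant letter knew this' is the S spanning 'this curious brilliant letter knew this photograph'; no single node in the tree dominates exactly the given words.

No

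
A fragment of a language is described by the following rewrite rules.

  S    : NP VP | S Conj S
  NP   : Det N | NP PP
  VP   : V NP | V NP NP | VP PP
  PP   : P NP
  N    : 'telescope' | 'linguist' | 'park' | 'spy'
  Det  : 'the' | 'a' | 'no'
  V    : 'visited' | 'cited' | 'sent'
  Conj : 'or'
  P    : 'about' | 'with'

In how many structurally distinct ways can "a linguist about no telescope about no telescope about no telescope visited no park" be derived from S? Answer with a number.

Two of the 5 distinct bracketings:
[S [NP [NP [Det a] [N linguist]] [PP [P about] [NP [NP [Det no] [N telescope]] [PP [P about] [NP [NP [Det no] [N telescope]] [PP [P about] [NP [Det no] [N telescope]]]]]]]] [VP [V visited] [NP [Det no] [N park]]]]
[S [NP [NP [Det a] [N linguist]] [PP [P about] [NP [NP [NP [Det no] [N telescope]] [PP [P about] [NP [Det no] [N telescope]]]] [PP [P about] [NP [Det no] [N telescope]]]]]] [VP [V visited] [NP [Det no] [N park]]]]
The trees differ in how a recursive rule is bracketed over the same span.

5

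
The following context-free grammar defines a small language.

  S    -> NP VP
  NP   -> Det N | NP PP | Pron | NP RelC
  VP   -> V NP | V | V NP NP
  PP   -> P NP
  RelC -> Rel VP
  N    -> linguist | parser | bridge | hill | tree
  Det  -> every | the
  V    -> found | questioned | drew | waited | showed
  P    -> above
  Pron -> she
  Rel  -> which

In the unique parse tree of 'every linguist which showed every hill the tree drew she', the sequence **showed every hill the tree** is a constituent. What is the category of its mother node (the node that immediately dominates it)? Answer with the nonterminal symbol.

RelC

S
  NP
    NP
      Det: every
      N: linguist
    RelC
      Rel: which
      VP
        V: showed
        NP
          Det: every
          N: hill
        NP
          Det: the
          N: tree
  VP
    V: drew
    NP
      Pron: she
The span 'showed every hill the tree' is the VP node built by VP → V NP NP.
Its mother is the RelC built by RelC → Rel VP.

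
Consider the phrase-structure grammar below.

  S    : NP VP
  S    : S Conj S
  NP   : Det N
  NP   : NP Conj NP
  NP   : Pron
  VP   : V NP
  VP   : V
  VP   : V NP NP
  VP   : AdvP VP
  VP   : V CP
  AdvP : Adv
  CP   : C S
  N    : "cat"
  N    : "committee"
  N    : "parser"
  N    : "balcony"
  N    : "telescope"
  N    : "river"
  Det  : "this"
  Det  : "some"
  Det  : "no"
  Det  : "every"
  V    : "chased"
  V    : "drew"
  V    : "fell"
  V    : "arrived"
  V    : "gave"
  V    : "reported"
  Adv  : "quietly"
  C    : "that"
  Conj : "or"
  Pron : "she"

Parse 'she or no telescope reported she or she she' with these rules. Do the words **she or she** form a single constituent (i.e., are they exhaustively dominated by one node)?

[S [NP [NP [Pron she]] [Conj or] [NP [Det no] [N telescope]]] [VP [V reported] [NP [NP [Pron she]] [Conj or] [NP [Pron she]]] [NP [Pron she]]]]
The words 'she or she' are exhaustively dominated by a single NP node (built by NP → NP Conj NP), so they form a constituent.

Yes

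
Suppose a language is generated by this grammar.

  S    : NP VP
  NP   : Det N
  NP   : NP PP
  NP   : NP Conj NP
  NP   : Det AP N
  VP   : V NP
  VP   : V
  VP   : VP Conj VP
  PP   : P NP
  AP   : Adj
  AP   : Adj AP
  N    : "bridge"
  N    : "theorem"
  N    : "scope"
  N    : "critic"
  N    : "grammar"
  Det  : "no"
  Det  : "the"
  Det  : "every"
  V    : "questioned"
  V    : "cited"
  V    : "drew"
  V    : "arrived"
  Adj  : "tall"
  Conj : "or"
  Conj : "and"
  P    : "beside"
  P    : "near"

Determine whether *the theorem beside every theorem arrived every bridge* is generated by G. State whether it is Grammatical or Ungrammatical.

Grammatical

S
  NP
    NP
      Det: the
      N: theorem
    PP
      P: beside
      NP
        Det: every
        N: theorem
  VP
    V: arrived
    NP
      Det: every
      N: bridge
Every word is introduced by a lexical rule and the phrasal rules combine the resulting categories into a single S.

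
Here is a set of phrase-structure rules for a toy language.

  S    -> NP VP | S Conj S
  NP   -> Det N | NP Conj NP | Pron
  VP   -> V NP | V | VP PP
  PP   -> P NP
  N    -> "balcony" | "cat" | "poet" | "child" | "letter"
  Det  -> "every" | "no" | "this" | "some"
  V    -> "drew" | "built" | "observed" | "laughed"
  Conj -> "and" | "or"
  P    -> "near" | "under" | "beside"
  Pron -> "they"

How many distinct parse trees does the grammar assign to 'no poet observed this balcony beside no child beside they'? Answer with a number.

1

[S [NP [Det no] [N poet]] [VP [VP [VP [V observed] [NP [Det this] [N balcony]]] [PP [P beside] [NP [Det no] [N child]]]] [PP [P beside] [NP [Pron they]]]]]
No rule offers an alternative attachment or grouping for any span, so this is the only derivation.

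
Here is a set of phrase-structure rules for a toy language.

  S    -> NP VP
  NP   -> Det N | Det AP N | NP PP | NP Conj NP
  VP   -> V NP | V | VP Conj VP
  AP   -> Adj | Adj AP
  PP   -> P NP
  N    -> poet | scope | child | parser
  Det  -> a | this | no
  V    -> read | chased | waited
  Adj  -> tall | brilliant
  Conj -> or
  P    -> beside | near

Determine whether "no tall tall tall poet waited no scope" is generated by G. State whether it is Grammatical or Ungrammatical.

Grammatical

[S [NP [Det no] [AP [Adj tall] [AP [Adj tall] [AP [Adj tall]]]] [N poet]] [VP [V waited] [NP [Det no] [N scope]]]]
Every word is introduced by a lexical rule and the phrasal rules combine the resulting categories into a single S.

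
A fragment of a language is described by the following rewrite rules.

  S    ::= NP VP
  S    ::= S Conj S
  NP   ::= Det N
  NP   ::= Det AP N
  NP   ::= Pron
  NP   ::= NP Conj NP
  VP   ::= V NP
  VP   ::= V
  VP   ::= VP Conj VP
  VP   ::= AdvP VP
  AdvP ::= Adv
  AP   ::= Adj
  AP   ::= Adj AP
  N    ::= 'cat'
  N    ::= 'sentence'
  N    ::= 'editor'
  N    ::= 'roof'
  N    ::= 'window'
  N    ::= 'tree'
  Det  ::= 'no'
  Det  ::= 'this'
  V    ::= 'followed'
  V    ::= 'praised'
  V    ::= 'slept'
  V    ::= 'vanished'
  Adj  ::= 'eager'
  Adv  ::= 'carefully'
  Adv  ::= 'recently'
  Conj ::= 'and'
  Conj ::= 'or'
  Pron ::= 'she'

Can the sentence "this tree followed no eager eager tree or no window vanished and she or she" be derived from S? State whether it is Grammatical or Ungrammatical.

Ungrammatical

For S → NP VP, the only prefix that parses as NP is 'this tree', but the remainder 'followed no eager eager tree or no window vanished and she or she' is not a VP under these rules. The alternative S rule S → S Conj S likewise has no satisfying split.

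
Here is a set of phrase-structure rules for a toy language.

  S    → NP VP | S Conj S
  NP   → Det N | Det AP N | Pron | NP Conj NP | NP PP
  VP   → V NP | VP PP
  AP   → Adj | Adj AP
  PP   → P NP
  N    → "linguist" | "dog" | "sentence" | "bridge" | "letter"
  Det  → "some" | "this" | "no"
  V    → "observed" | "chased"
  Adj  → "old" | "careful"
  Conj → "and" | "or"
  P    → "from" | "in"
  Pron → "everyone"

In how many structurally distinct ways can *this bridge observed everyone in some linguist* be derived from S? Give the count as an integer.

2

The two bracketings:
[S [NP [Det this] [N bridge]] [VP [V observed] [NP [NP [Pron everyone]] [PP [P in] [NP [Det some] [N linguist]]]]]]
[S [NP [Det this] [N bridge]] [VP [VP [V observed] [NP [Pron everyone]]] [PP [P in] [NP [Det some] [N linguist]]]]]
The difference turns on whether NP → NP PP is used at the relevant span, versus an alternative expansion of NP.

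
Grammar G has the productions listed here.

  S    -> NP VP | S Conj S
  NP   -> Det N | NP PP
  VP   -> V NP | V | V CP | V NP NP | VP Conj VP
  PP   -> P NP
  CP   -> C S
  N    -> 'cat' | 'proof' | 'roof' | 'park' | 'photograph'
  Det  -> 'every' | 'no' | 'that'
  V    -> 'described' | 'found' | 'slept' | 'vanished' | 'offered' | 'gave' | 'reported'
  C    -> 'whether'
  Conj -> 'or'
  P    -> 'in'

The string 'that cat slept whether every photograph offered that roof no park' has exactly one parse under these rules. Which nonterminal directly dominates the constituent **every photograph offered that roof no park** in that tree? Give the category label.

S
  NP
    Det: that
    N: cat
  VP
    V: slept
    CP
      C: whether
      S
        NP
          Det: every
          N: photograph
        VP
          V: offered
          NP
            Det: that
            N: roof
          NP
            Det: no
            N: park
The span 'every photograph offered that roof no park' is the S node built by S → NP VP.
Its mother is the CP built by CP → C S.

CP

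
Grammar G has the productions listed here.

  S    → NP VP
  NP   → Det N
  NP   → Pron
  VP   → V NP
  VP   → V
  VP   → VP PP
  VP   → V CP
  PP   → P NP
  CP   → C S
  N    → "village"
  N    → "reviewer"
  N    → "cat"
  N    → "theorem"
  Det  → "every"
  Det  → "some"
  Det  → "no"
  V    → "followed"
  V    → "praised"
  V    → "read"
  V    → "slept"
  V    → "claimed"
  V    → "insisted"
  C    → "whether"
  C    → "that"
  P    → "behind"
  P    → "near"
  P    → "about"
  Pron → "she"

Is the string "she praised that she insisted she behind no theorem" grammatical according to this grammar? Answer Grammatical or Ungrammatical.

Grammatical

S
  NP
    Pron: she
  VP
    VP
      V: praised
      CP
        C: that
        S
          NP
            Pron: she
          VP
            V: insisted
            NP
              Pron: she
    PP
      P: behind
      NP
        Det: no
        N: theorem
Each bracket corresponds to one application of a listed rule, so the string is derivable from S.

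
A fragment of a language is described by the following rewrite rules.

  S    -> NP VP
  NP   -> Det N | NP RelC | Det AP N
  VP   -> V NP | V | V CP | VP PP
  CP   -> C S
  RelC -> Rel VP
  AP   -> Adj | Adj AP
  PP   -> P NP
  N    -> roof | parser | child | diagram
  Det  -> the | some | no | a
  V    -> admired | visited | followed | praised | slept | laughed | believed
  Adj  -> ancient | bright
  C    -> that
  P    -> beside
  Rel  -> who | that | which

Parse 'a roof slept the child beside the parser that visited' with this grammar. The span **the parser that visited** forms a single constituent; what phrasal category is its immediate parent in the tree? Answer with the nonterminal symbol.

[S [NP [Det a] [N roof]] [VP [VP [V slept] [NP [Det the] [N child]]] [PP [P beside] [NP [NP [Det the] [N parser]] [RelC [Rel that] [VP [V visited]]]]]]]
The span 'the parser that visited' is the NP node built by NP → NP RelC.
Its mother is the PP built by PP → P NP.

PP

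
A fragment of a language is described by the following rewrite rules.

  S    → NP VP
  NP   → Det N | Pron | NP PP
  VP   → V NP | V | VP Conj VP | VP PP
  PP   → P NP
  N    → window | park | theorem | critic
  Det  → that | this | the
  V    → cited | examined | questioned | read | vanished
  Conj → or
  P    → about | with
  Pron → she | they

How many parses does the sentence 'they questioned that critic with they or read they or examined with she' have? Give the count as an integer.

Two of the 10 distinct bracketings:
[S [NP [Pron they]] [VP [VP [V questioned] [NP [NP [Det that] [N critic]] [PP [P with] [NP [Pron they]]]]] [Conj or] [VP [VP [V read] [NP [Pron they]]] [Conj or] [VP [VP [V examined]] [PP [P with] [NP [Pron she]]]]]]]
[S [NP [Pron they]] [VP [VP [V questioned] [NP [NP [Det that] [N critic]] [PP [P with] [NP [Pron they]]]]] [Conj or] [VP [VP [VP [V read] [NP [Pron they]]] [Conj or] [VP [V examined]]] [PP [P with] [NP [Pron she]]]]]]
The trees differ in how a recursive rule is bracketed over the same span.

10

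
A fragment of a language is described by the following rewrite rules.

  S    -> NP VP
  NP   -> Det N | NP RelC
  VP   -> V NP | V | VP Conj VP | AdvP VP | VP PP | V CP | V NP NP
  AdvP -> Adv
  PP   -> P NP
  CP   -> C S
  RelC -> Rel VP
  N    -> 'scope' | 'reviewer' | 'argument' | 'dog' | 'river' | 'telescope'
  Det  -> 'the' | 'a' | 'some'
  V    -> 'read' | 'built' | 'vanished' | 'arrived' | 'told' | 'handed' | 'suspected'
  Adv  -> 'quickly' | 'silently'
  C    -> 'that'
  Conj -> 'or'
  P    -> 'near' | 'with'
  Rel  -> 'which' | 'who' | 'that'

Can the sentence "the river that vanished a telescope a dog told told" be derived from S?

Ungrammatical

For S → NP VP, every NP-prefix leaves a non-VP remainder: after 'the river' the remainder is not a VP; after 'the river that vanished' the remainder is not a VP; after 'the river that vanished a telescope' the remainder is not a VP (and 1 more).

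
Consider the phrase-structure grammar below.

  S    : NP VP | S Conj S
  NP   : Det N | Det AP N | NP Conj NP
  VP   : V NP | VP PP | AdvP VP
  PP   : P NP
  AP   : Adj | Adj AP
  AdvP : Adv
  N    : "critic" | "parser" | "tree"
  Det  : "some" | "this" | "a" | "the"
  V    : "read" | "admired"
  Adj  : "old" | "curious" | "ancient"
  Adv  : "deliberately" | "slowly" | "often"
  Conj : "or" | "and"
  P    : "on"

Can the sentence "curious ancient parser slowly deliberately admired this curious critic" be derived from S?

For S → NP VP, no prefix of the string parses as an NP. The alternative S rule S → S Conj S likewise has no satisfying split.

Ungrammatical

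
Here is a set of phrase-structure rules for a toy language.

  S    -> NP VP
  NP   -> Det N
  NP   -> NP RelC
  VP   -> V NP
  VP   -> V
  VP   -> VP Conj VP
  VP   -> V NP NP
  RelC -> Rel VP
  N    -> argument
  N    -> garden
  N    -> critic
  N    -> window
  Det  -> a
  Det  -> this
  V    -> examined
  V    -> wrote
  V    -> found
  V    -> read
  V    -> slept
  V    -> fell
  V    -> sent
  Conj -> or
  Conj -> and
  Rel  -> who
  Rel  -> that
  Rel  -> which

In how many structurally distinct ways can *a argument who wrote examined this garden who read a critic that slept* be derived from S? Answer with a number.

Two of the 3 distinct bracketings:
[S [NP [NP [Det a] [N argument]] [RelC [Rel who] [VP [V wrote]]]] [VP [V examined] [NP [NP [Det this] [N garden]] [RelC [Rel who] [VP [V read] [NP [NP [Det a] [N critic]] [RelC [Rel that] [VP [V slept]]]]]]]]]
[S [NP [NP [Det a] [N argument]] [RelC [Rel who] [VP [V wrote]]]] [VP [V examined] [NP [NP [NP [Det this] [N garden]] [RelC [Rel who] [VP [V read] [NP [Det a] [N critic]]]]] [RelC [Rel that] [VP [V slept]]]]]]
The trees differ in how a recursive rule is bracketed over the same span.

3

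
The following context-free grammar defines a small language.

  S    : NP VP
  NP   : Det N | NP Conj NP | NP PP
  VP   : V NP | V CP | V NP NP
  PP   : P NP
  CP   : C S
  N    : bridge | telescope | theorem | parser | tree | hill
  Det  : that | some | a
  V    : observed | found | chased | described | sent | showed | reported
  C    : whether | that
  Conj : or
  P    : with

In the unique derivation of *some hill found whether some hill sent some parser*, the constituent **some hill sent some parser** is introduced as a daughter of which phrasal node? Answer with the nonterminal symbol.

CP

S
  NP
    Det: some
    N: hill
  VP
    V: found
    CP
      C: whether
      S
        NP
          Det: some
          N: hill
        VP
          V: sent
          NP
            Det: some
            N: parser
The span 'some hill sent some parser' is the S node built by S → NP VP.
Its mother is the CP built by CP → C S.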